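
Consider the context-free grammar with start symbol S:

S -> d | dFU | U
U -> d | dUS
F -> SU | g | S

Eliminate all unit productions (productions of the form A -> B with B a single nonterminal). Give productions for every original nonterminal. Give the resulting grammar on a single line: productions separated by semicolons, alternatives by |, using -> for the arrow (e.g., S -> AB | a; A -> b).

S -> d | dFU | dUS; F -> d | g | SU | dFU | dUS; U -> d | dUS

Unit productions: F->S, S->U.
Unit pairs (A ⇒* B via units): (F,S), (F,U), (S,U).
S: inherits non-unit rules of {S, U} → d | dFU | dUS.
F: inherits non-unit rules of {F, S, U} → SU | d | dFU | dUS | g.
U: inherits non-unit rules of {U} → d | dUS.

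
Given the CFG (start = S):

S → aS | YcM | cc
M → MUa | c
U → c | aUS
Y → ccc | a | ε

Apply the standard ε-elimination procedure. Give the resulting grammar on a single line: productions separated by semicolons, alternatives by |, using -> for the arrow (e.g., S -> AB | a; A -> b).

Nullable set: {Y}.
S -> YcM: Y nullable, giving YcM | cM.
Drop Y -> ε.
Unchanged (no nullable symbols): S -> aS; S -> cc; M -> MUa; M -> c; U -> aUS; U -> c; Y -> a; Y -> ccc.

S -> aS | cM | cc | YcM; M -> c | MUa; U -> c | aUS; Y -> a | ccc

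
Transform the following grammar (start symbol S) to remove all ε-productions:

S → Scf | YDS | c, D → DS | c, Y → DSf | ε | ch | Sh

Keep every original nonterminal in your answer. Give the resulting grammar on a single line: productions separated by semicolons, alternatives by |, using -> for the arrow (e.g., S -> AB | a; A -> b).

Nullable set: {Y}.
S -> YDS: Y nullable, giving DS | YDS.
Drop Y -> ε.
Unchanged (no nullable symbols): S -> Scf; S -> c; D -> DS; D -> c; Y -> DSf; Y -> Sh; Y -> ch.

S -> c | DS | Scf | YDS; D -> c | DS; Y -> Sh | ch | DSf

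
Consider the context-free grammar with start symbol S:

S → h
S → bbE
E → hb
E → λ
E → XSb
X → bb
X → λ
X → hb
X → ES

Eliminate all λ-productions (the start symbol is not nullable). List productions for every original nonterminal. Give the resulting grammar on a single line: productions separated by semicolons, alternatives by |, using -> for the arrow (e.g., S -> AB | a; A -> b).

Nullable set: {E, X}.
S -> bbE: E nullable, giving bb | bbE.
Drop E -> λ.
E -> XSb: X nullable, giving Sb | XSb.
Drop X -> λ.
X -> ES: E nullable, giving ES | S.
Unchanged (no nullable symbols): S -> h; E -> hb; X -> bb; X -> hb.

S -> h | bb | bbE; E -> Sb | hb | XSb; X -> S | ES | bb | hb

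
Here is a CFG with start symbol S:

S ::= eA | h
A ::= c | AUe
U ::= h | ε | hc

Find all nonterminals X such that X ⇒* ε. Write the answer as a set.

{U}

Directly nullable (have an ε-rule): {U}.
Not nullable: A, S — each has a terminal in every rule's right-hand side or depends on a non-nullable symbol.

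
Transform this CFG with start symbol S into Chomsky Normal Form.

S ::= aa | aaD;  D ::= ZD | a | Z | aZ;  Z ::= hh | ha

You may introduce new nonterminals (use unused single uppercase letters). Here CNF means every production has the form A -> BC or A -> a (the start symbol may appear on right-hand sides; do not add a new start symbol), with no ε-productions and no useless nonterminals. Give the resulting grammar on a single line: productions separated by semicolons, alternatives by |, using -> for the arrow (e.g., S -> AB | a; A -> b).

S -> AA | AC; A -> a; B -> h; C -> AD; D -> a | AZ | BA | BB | ZD; Z -> BA | BB

No ε-productions.
After unit-elimination: S -> aa | aaD; D -> a | ZD | aZ | ha | hh; Z -> ha | hh.
TERM: introduce A -> a, B -> h and substitute in every rule of length ≥2.
BIN: S -> AAD becomes S -> AC, C -> AD.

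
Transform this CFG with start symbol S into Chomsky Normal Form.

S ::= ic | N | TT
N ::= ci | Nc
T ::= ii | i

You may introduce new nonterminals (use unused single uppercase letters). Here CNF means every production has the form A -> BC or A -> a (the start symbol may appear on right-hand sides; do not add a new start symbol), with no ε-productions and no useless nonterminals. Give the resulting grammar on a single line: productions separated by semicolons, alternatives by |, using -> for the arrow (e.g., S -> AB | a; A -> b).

S -> AB | BA | NA | TT; A -> c; B -> i; N -> AB | NA; T -> i | BB

No ε-productions.
After unit-elimination: S -> Nc | TT | ci | ic; N -> Nc | ci; T -> i | ii.
TERM: introduce A -> c, B -> i and substitute in every rule of length ≥2.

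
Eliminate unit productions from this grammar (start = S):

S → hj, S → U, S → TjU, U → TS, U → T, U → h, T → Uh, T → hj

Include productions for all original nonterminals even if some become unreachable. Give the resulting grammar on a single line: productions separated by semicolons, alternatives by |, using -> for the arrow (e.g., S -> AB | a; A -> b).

S -> h | TS | Uh | hj | TjU; T -> Uh | hj; U -> h | TS | Uh | hj

Unit productions: S->U, U->T.
Unit pairs (A ⇒* B via units): (S,T), (S,U), (U,T).
S: inherits non-unit rules of {S, T, U} → TS | TjU | Uh | h | hj.
T: inherits non-unit rules of {T} → Uh | hj.
U: inherits non-unit rules of {T, U} → TS | Uh | h | hj.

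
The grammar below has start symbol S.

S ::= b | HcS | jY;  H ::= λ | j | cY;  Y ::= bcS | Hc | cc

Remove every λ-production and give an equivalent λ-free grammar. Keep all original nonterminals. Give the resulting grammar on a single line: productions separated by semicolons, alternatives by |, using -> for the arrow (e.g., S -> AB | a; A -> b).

S -> b | cS | jY | HcS; H -> j | cY; Y -> c | Hc | cc | bcS

Nullable set: {H}.
S -> HcS: H nullable, giving HcS | cS.
Drop H -> λ.
Y -> Hc: H nullable, giving Hc | c.
Unchanged (no nullable symbols): S -> b; S -> jY; H -> cY; H -> j; Y -> bcS; Y -> cc.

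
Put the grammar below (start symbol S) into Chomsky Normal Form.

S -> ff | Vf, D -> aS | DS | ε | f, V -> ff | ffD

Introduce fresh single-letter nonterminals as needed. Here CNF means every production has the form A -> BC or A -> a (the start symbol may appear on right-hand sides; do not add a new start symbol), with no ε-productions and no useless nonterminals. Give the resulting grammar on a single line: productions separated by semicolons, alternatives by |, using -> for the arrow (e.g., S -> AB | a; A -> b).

S -> AA | VA; A -> f; B -> a; C -> AD; D -> f | AA | BS | DS | VA; V -> AA | AC

Nullable: {D}; after ε-elimination: S -> Vf | ff; D -> S | f | DS | aS; V -> ff | ffD.
After unit-elimination: S -> Vf | ff; D -> f | DS | Vf | aS | ff; V -> ff | ffD.
TERM: introduce B -> a, A -> f and substitute in every rule of length ≥2.
BIN: V -> AAD becomes V -> AC, C -> AD.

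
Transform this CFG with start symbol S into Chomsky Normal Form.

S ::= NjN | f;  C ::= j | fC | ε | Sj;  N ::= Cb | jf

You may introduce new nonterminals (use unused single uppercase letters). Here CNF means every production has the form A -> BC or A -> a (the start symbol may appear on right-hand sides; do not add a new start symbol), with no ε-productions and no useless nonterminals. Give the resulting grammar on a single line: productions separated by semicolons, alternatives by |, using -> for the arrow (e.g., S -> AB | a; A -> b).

S -> f | NE; A -> j; B -> f; C -> f | j | BC | SA; D -> b; E -> AN; N -> b | AB | CD

Nullable: {C}; after ε-elimination: S -> f | NjN; C -> f | j | Sj | fC; N -> b | Cb | jf.
No unit productions to eliminate.
TERM: introduce D -> b, B -> f, A -> j and substitute in every rule of length ≥2.
BIN: S -> NAN becomes S -> NE, E -> AN.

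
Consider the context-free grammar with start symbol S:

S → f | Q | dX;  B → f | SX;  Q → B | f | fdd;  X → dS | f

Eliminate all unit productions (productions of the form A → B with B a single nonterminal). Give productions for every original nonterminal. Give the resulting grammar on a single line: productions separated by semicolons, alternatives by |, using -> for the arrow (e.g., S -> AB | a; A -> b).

S -> f | SX | dX | fdd; B -> f | SX; Q -> f | SX | fdd; X -> f | dS

Unit productions: Q->B, S->Q.
Unit pairs (A ⇒* B via units): (Q,B), (S,B), (S,Q).
S: inherits non-unit rules of {B, Q, S} → SX | dX | f | fdd.
B: inherits non-unit rules of {B} → SX | f.
Q: inherits non-unit rules of {B, Q} → SX | f | fdd.
X: inherits non-unit rules of {X} → dS | f.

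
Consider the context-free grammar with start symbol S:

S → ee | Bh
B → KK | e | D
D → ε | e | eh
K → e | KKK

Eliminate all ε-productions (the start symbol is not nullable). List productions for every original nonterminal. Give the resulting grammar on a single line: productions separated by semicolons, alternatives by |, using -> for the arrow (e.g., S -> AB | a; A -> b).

S -> h | Bh | ee; B -> D | e | KK; D -> e | eh; K -> e | KKK

Nullable set: {B, D}.
S -> Bh: B nullable, giving Bh | h.
B -> D: D nullable, giving D.
Drop D -> ε.
Unchanged (no nullable symbols): S -> ee; B -> KK; B -> e; D -> e; D -> eh; K -> KKK; K -> e.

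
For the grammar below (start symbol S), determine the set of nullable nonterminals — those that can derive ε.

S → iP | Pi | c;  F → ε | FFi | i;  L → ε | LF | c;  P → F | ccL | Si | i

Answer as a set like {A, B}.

Directly nullable (have an ε-rule): {F, L}.
P is nullable via P -> F (every symbol on the right is already known nullable).
Not nullable: S — each has a terminal in every rule's right-hand side or depends on a non-nullable symbol.

{F, L, P}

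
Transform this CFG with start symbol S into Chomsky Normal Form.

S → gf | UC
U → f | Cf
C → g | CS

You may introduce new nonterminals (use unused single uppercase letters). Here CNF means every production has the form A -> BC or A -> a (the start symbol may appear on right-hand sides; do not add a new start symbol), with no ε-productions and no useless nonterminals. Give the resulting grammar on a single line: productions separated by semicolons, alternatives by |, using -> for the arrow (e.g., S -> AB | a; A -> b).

No ε-productions.
No unit productions to eliminate.
TERM: introduce B -> f, A -> g and substitute in every rule of length ≥2.

S -> AB | UC; A -> g; B -> f; C -> g | CS; U -> f | CB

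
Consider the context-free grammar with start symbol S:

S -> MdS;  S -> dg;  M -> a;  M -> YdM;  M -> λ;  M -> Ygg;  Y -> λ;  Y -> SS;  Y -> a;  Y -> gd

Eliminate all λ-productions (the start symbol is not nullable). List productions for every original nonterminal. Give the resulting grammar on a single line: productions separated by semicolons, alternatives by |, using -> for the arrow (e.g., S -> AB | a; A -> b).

S -> dS | dg | MdS; M -> a | d | Yd | dM | gg | YdM | Ygg; Y -> a | SS | gd

Nullable set: {M, Y}.
S -> MdS: M nullable, giving MdS | dS.
Drop M -> λ.
M -> YdM: Y, M nullable, giving Yd | YdM | d | dM.
M -> Ygg: Y nullable, giving Ygg | gg.
Drop Y -> λ.
Unchanged (no nullable symbols): S -> dg; M -> a; Y -> SS; Y -> a; Y -> gd.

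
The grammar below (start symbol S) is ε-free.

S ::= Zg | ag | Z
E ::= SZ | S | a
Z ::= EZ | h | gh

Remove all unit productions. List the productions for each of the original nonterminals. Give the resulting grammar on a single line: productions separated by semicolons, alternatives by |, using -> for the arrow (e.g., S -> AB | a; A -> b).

Unit productions: E->S, S->Z.
Unit pairs (A ⇒* B via units): (E,S), (E,Z), (S,Z).
S: inherits non-unit rules of {S, Z} → EZ | Zg | ag | gh | h.
E: inherits non-unit rules of {E, S, Z} → EZ | SZ | Zg | a | ag | gh | h.
Z: inherits non-unit rules of {Z} → EZ | gh | h.

S -> h | EZ | Zg | ag | gh; E -> a | h | EZ | SZ | Zg | ag | gh; Z -> h | EZ | gh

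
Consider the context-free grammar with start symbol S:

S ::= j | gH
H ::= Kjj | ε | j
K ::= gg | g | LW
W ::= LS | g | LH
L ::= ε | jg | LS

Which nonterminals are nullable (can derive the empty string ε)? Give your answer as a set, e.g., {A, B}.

Directly nullable (have an ε-rule): {H, L}.
W is nullable via W -> LH (every symbol on the right is already known nullable).
K is nullable via K -> LW (every symbol on the right is already known nullable).
Not nullable: S — each has a terminal in every rule's right-hand side or depends on a non-nullable symbol.

{H, K, L, W}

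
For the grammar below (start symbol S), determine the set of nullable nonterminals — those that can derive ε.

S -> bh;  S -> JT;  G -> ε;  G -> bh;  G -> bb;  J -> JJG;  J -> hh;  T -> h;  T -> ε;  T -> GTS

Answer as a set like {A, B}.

Directly nullable (have an ε-rule): {G, T}.
Not nullable: J, S — each has a terminal in every rule's right-hand side or depends on a non-nullable symbol.

{G, T}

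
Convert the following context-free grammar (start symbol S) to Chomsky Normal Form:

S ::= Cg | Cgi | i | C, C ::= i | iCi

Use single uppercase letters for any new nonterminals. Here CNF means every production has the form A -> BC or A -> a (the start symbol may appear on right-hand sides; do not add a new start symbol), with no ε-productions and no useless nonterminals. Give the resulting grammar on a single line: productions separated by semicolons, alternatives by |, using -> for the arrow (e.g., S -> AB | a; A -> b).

No ε-productions.
After unit-elimination: S -> i | Cg | Cgi | iCi; C -> i | iCi.
TERM: introduce B -> g, A -> i and substitute in every rule of length ≥2.
BIN: C -> ACA becomes C -> AD, D -> CA; S -> ACA becomes S -> AE, E -> CA; S -> CBA becomes S -> CF, F -> BA.

S -> i | AE | CB | CF; A -> i; B -> g; C -> i | AD; D -> CA; E -> CA; F -> BA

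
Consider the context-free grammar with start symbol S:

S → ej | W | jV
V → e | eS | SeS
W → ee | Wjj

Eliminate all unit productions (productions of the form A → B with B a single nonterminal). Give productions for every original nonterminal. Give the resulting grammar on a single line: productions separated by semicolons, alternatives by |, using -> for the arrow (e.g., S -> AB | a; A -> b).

Unit productions: S->W.
Unit pairs (A ⇒* B via units): (S,W).
S: inherits non-unit rules of {S, W} → Wjj | ee | ej | jV.
V: inherits non-unit rules of {V} → SeS | e | eS.
W: inherits non-unit rules of {W} → Wjj | ee.

S -> ee | ej | jV | Wjj; V -> e | eS | SeS; W -> ee | Wjj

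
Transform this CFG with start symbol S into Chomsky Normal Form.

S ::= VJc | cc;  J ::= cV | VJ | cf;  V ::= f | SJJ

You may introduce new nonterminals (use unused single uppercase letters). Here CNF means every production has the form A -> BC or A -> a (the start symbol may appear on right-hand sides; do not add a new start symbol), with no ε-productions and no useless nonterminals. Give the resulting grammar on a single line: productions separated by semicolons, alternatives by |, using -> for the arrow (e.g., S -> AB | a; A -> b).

No ε-productions.
No unit productions to eliminate.
TERM: introduce A -> c, B -> f and substitute in every rule of length ≥2.
BIN: S -> VJA becomes S -> VC, C -> JA; V -> SJJ becomes V -> SD, D -> JJ.

S -> AA | VC; A -> c; B -> f; C -> JA; D -> JJ; J -> AB | AV | VJ; V -> f | SD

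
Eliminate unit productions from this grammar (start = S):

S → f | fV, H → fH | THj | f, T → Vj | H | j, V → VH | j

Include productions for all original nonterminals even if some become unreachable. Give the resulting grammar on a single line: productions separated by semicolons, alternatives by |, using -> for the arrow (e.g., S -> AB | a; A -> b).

S -> f | fV; H -> f | fH | THj; T -> f | j | Vj | fH | THj; V -> j | VH

Unit productions: T->H.
Unit pairs (A ⇒* B via units): (T,H).
S: inherits non-unit rules of {S} → f | fV.
H: inherits non-unit rules of {H} → THj | f | fH.
T: inherits non-unit rules of {H, T} → THj | Vj | f | fH | j.
V: inherits non-unit rules of {V} → VH | j.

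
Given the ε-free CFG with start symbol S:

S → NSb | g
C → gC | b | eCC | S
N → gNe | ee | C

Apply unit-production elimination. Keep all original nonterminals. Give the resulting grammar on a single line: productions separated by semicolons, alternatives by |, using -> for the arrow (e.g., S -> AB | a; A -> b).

Unit productions: C->S, N->C.
Unit pairs (A ⇒* B via units): (C,S), (N,C), (N,S).
S: inherits non-unit rules of {S} → NSb | g.
C: inherits non-unit rules of {C, S} → NSb | b | eCC | g | gC.
N: inherits non-unit rules of {C, N, S} → NSb | b | eCC | ee | g | gC | gNe.

S -> g | NSb; C -> b | g | gC | NSb | eCC; N -> b | g | ee | gC | NSb | eCC | gNe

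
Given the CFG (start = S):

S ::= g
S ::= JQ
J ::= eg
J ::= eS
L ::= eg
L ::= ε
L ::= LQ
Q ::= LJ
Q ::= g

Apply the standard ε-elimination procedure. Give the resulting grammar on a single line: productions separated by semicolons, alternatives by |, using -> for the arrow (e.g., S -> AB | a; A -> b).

Nullable set: {L}.
Drop L -> ε.
L -> LQ: L nullable, giving LQ | Q.
Q -> LJ: L nullable, giving J | LJ.
Unchanged (no nullable symbols): S -> JQ; S -> g; J -> eS; J -> eg; L -> eg; Q -> g.

S -> g | JQ; J -> eS | eg; L -> Q | LQ | eg; Q -> J | g | LJ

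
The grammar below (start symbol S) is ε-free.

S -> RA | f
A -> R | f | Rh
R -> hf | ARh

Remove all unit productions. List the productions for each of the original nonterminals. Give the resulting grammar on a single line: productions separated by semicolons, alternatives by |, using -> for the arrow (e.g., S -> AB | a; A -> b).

S -> f | RA; A -> f | Rh | hf | ARh; R -> hf | ARh

Unit productions: A->R.
Unit pairs (A ⇒* B via units): (A,R).
S: inherits non-unit rules of {S} → RA | f.
A: inherits non-unit rules of {A, R} → ARh | Rh | f | hf.
R: inherits non-unit rules of {R} → ARh | hf.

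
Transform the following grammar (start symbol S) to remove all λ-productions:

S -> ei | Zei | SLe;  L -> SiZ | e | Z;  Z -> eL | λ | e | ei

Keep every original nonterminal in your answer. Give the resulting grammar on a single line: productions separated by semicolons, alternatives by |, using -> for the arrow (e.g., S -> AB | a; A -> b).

S -> Se | ei | SLe | Zei; L -> Z | e | Si | SiZ; Z -> e | eL | ei

Nullable set: {L, Z}.
S -> SLe: L nullable, giving SLe | Se.
S -> Zei: Z nullable, giving Zei | ei.
L -> SiZ: Z nullable, giving Si | SiZ.
L -> Z: Z nullable, giving Z.
Drop Z -> λ.
Z -> eL: L nullable, giving e | eL.
Unchanged (no nullable symbols): S -> ei; L -> e; Z -> e; Z -> ei.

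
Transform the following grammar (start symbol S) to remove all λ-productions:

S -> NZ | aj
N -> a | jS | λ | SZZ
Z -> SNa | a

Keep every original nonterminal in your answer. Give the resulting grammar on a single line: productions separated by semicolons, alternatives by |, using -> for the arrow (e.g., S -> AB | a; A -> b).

Nullable set: {N}.
S -> NZ: N nullable, giving NZ | Z.
Drop N -> λ.
Z -> SNa: N nullable, giving SNa | Sa.
Unchanged (no nullable symbols): S -> aj; N -> SZZ; N -> a; N -> jS; Z -> a.

S -> Z | NZ | aj; N -> a | jS | SZZ; Z -> a | Sa | SNa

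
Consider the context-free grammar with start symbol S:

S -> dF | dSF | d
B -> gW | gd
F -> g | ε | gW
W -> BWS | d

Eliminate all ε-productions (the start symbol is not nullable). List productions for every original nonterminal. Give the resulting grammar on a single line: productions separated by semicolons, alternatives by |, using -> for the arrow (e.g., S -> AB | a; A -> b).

S -> d | dF | dS | dSF; B -> gW | gd; F -> g | gW; W -> d | BWS

Nullable set: {F}.
S -> dF: F nullable, giving d | dF.
S -> dSF: F nullable, giving dS | dSF.
Drop F -> ε.
Unchanged (no nullable symbols): S -> d; B -> gW; B -> gd; F -> g; F -> gW; W -> BWS; W -> d.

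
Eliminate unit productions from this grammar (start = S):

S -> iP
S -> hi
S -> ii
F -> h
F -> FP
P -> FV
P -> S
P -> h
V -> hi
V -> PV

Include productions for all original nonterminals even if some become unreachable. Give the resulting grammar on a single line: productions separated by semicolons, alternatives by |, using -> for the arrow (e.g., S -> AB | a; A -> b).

Unit productions: P->S.
Unit pairs (A ⇒* B via units): (P,S).
S: inherits non-unit rules of {S} → hi | iP | ii.
F: inherits non-unit rules of {F} → FP | h.
P: inherits non-unit rules of {P, S} → FV | h | hi | iP | ii.
V: inherits non-unit rules of {V} → PV | hi.

S -> hi | iP | ii; F -> h | FP; P -> h | FV | hi | iP | ii; V -> PV | hi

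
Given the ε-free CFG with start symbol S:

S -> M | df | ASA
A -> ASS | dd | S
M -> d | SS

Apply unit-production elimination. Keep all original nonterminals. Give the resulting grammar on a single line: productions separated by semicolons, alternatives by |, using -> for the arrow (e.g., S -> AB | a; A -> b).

S -> d | SS | df | ASA; A -> d | SS | dd | df | ASA | ASS; M -> d | SS

Unit productions: A->S, S->M.
Unit pairs (A ⇒* B via units): (A,M), (A,S), (S,M).
S: inherits non-unit rules of {M, S} → ASA | SS | d | df.
A: inherits non-unit rules of {A, M, S} → ASA | ASS | SS | d | dd | df.
M: inherits non-unit rules of {M} → SS | d.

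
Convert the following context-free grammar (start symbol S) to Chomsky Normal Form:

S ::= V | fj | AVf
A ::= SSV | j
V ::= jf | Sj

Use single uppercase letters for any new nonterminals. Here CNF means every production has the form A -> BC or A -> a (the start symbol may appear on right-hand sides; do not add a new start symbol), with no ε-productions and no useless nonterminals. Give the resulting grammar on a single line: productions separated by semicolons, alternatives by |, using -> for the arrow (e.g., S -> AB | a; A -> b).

S -> AE | BC | CB | SC; A -> j | SD; B -> f; C -> j; D -> SV; E -> VB; V -> CB | SC

No ε-productions.
After unit-elimination: S -> Sj | fj | jf | AVf; A -> j | SSV; V -> Sj | jf.
TERM: introduce B -> f, C -> j and substitute in every rule of length ≥2.
BIN: A -> SSV becomes A -> SD, D -> SV; S -> AVB becomes S -> AE, E -> VB.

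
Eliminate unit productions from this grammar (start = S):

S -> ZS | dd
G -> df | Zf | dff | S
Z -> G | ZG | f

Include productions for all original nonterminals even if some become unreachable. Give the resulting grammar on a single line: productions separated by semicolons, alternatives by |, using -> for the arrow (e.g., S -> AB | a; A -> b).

S -> ZS | dd; G -> ZS | Zf | dd | df | dff; Z -> f | ZG | ZS | Zf | dd | df | dff

Unit productions: G->S, Z->G.
Unit pairs (A ⇒* B via units): (G,S), (Z,G), (Z,S).
S: inherits non-unit rules of {S} → ZS | dd.
G: inherits non-unit rules of {G, S} → ZS | Zf | dd | df | dff.
Z: inherits non-unit rules of {G, S, Z} → ZG | ZS | Zf | dd | df | dff | f.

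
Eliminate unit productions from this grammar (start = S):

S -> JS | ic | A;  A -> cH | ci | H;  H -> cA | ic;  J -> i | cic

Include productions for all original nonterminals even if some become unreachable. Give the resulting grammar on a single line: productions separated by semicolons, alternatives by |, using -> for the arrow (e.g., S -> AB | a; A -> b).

S -> JS | cA | cH | ci | ic; A -> cA | cH | ci | ic; H -> cA | ic; J -> i | cic

Unit productions: A->H, S->A.
Unit pairs (A ⇒* B via units): (A,H), (S,A), (S,H).
S: inherits non-unit rules of {A, H, S} → JS | cA | cH | ci | ic.
A: inherits non-unit rules of {A, H} → cA | cH | ci | ic.
H: inherits non-unit rules of {H} → cA | ic.
J: inherits non-unit rules of {J} → cic | i.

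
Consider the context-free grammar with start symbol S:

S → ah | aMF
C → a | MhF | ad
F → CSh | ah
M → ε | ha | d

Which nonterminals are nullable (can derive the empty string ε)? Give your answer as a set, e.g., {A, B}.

{M}

Directly nullable (have an ε-rule): {M}.
Not nullable: C, F, S — each has a terminal in every rule's right-hand side or depends on a non-nullable symbol.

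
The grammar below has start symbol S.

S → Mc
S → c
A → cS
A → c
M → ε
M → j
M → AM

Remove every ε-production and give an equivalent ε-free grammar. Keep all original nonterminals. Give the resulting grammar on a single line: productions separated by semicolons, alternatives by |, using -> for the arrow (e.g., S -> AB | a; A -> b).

S -> c | Mc; A -> c | cS; M -> A | j | AM

Nullable set: {M}.
S -> Mc: M nullable, giving Mc | c.
Drop M -> ε.
M -> AM: M nullable, giving A | AM.
Unchanged (no nullable symbols): S -> c; A -> c; A -> cS; M -> j.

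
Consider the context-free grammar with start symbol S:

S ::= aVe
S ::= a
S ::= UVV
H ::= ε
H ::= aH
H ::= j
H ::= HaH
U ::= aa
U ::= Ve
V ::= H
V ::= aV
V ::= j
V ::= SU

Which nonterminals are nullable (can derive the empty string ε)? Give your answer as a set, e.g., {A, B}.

{H, V}

Directly nullable (have an ε-rule): {H}.
V is nullable via V -> H (every symbol on the right is already known nullable).
Not nullable: S, U — each has a terminal in every rule's right-hand side or depends on a non-nullable symbol.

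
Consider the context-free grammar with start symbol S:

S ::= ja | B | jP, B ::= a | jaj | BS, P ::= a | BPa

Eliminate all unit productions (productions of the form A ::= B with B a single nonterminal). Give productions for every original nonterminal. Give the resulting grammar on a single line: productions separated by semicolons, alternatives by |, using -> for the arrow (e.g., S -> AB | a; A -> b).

S -> a | BS | jP | ja | jaj; B -> a | BS | jaj; P -> a | BPa

Unit productions: S->B.
Unit pairs (A ⇒* B via units): (S,B).
S: inherits non-unit rules of {B, S} → BS | a | jP | ja | jaj.
B: inherits non-unit rules of {B} → BS | a | jaj.
P: inherits non-unit rules of {P} → BPa | a.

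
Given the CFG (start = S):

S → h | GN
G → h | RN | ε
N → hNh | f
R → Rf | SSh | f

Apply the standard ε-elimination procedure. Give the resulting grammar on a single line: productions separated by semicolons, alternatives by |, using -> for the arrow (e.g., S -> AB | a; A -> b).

S -> N | h | GN; G -> h | RN; N -> f | hNh; R -> f | Rf | SSh

Nullable set: {G}.
S -> GN: G nullable, giving GN | N.
Drop G -> ε.
Unchanged (no nullable symbols): S -> h; G -> RN; G -> h; N -> f; N -> hNh; R -> Rf; R -> SSh; R -> f.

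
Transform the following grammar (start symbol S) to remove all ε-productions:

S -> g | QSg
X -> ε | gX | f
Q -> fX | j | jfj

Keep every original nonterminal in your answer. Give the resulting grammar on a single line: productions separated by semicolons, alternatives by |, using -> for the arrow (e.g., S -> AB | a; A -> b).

S -> g | QSg; Q -> f | j | fX | jfj; X -> f | g | gX

Nullable set: {X}.
Q -> fX: X nullable, giving f | fX.
Drop X -> ε.
X -> gX: X nullable, giving g | gX.
Unchanged (no nullable symbols): S -> QSg; S -> g; Q -> j; Q -> jfj; X -> f.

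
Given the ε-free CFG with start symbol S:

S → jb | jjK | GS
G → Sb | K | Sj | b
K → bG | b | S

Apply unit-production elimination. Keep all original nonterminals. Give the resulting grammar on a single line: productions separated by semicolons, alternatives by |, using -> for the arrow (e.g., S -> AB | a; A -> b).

Unit productions: G->K, K->S.
Unit pairs (A ⇒* B via units): (G,K), (G,S), (K,S).
S: inherits non-unit rules of {S} → GS | jb | jjK.
G: inherits non-unit rules of {G, K, S} → GS | Sb | Sj | b | bG | jb | jjK.
K: inherits non-unit rules of {K, S} → GS | b | bG | jb | jjK.

S -> GS | jb | jjK; G -> b | GS | Sb | Sj | bG | jb | jjK; K -> b | GS | bG | jb | jjK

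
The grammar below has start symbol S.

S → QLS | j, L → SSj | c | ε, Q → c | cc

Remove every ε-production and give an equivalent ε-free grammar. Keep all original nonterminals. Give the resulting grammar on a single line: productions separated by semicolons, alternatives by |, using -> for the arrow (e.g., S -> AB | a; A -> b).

S -> j | QS | QLS; L -> c | SSj; Q -> c | cc

Nullable set: {L}.
S -> QLS: L nullable, giving QLS | QS.
Drop L -> ε.
Unchanged (no nullable symbols): S -> j; L -> SSj; L -> c; Q -> c; Q -> cc.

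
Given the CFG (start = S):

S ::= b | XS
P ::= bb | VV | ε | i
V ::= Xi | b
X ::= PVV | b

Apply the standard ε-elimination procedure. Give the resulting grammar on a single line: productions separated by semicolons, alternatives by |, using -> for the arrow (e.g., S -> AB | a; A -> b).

Nullable set: {P}.
Drop P -> ε.
X -> PVV: P nullable, giving PVV | VV.
Unchanged (no nullable symbols): S -> XS; S -> b; P -> VV; P -> bb; P -> i; V -> Xi; V -> b; X -> b.

S -> b | XS; P -> i | VV | bb; V -> b | Xi; X -> b | VV | PVV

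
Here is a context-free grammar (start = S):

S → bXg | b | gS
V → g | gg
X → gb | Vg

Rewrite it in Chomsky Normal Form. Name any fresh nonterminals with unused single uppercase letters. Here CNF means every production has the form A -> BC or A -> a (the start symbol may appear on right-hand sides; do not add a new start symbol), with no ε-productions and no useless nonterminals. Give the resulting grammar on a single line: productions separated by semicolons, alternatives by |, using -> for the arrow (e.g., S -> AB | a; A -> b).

S -> b | AC | BS; A -> b; B -> g; C -> XB; V -> g | BB; X -> BA | VB

No ε-productions.
No unit productions to eliminate.
TERM: introduce A -> b, B -> g and substitute in every rule of length ≥2.
BIN: S -> AXB becomes S -> AC, C -> XB.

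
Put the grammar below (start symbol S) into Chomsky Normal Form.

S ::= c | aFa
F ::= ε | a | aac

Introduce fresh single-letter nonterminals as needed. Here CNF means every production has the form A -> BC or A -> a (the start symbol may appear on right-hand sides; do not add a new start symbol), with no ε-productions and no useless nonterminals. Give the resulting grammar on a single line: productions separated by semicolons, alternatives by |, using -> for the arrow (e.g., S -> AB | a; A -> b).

S -> c | AA | AD; A -> a; B -> c; C -> AB; D -> FA; F -> a | AC

Nullable: {F}; after ε-elimination: S -> c | aa | aFa; F -> a | aac.
No unit productions to eliminate.
TERM: introduce A -> a, B -> c and substitute in every rule of length ≥2.
BIN: F -> AAB becomes F -> AC, C -> AB; S -> AFA becomes S -> AD, D -> FA.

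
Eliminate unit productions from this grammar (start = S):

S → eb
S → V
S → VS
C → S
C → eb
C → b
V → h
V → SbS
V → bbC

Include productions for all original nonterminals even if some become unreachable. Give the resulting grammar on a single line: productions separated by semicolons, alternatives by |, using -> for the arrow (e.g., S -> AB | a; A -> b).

S -> h | VS | eb | SbS | bbC; C -> b | h | VS | eb | SbS | bbC; V -> h | SbS | bbC

Unit productions: C->S, S->V.
Unit pairs (A ⇒* B via units): (C,S), (C,V), (S,V).
S: inherits non-unit rules of {S, V} → SbS | VS | bbC | eb | h.
C: inherits non-unit rules of {C, S, V} → SbS | VS | b | bbC | eb | h.
V: inherits non-unit rules of {V} → SbS | bbC | h.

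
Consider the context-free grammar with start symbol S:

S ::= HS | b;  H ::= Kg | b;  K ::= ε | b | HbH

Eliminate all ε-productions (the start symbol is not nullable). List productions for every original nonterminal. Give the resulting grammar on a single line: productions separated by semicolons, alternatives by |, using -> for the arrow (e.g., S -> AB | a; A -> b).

S -> b | HS; H -> b | g | Kg; K -> b | HbH

Nullable set: {K}.
H -> Kg: K nullable, giving Kg | g.
Drop K -> ε.
Unchanged (no nullable symbols): S -> HS; S -> b; H -> b; K -> HbH; K -> b.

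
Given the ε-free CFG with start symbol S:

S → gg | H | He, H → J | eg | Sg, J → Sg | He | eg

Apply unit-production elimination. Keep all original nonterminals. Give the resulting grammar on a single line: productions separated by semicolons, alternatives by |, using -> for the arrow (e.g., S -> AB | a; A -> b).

S -> He | Sg | eg | gg; H -> He | Sg | eg; J -> He | Sg | eg

Unit productions: H->J, S->H.
Unit pairs (A ⇒* B via units): (H,J), (S,H), (S,J).
S: inherits non-unit rules of {H, J, S} → He | Sg | eg | gg.
H: inherits non-unit rules of {H, J} → He | Sg | eg.
J: inherits non-unit rules of {J} → He | Sg | eg.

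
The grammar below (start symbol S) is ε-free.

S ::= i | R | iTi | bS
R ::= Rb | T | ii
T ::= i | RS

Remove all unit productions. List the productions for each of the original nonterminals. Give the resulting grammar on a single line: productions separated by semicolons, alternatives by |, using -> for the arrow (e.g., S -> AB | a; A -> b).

S -> i | RS | Rb | bS | ii | iTi; R -> i | RS | Rb | ii; T -> i | RS

Unit productions: R->T, S->R.
Unit pairs (A ⇒* B via units): (R,T), (S,R), (S,T).
S: inherits non-unit rules of {R, S, T} → RS | Rb | bS | i | iTi | ii.
R: inherits non-unit rules of {R, T} → RS | Rb | i | ii.
T: inherits non-unit rules of {T} → RS | i.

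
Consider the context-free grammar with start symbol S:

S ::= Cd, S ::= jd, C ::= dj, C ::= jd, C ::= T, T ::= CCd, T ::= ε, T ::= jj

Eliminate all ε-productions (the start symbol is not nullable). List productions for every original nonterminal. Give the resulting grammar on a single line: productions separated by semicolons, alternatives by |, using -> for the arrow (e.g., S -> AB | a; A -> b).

S -> d | Cd | jd; C -> T | dj | jd; T -> d | Cd | jj | CCd

Nullable set: {C, T}.
S -> Cd: C nullable, giving Cd | d.
C -> T: T nullable, giving T.
Drop T -> ε.
T -> CCd: C, C nullable, giving CCd | Cd | d.
Unchanged (no nullable symbols): S -> jd; C -> dj; C -> jd; T -> jj.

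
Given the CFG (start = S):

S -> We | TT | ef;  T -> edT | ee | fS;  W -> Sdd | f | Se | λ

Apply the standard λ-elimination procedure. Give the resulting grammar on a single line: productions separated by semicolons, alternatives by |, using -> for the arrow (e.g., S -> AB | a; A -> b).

S -> e | TT | We | ef; T -> ee | fS | edT; W -> f | Se | Sdd

Nullable set: {W}.
S -> We: W nullable, giving We | e.
Drop W -> λ.
Unchanged (no nullable symbols): S -> TT; S -> ef; T -> edT; T -> ee; T -> fS; W -> Sdd; W -> Se; W -> f.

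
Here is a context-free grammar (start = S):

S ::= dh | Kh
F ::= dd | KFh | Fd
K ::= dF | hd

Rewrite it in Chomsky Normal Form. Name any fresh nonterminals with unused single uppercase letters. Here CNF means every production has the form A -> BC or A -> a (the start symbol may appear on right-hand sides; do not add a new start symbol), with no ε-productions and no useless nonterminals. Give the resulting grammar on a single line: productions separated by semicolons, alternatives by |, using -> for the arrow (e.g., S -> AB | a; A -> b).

S -> AB | KB; A -> d; B -> h; C -> FB; F -> AA | FA | KC; K -> AF | BA

No ε-productions.
No unit productions to eliminate.
TERM: introduce A -> d, B -> h and substitute in every rule of length ≥2.
BIN: F -> KFB becomes F -> KC, C -> FB.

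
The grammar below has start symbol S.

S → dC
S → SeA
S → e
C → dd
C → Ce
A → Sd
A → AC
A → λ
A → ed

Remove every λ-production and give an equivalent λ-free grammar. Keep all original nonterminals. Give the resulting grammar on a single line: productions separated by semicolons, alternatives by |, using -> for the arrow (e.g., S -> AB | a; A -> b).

Nullable set: {A}.
S -> SeA: A nullable, giving Se | SeA.
Drop A -> λ.
A -> AC: A nullable, giving AC | C.
Unchanged (no nullable symbols): S -> dC; S -> e; A -> Sd; A -> ed; C -> Ce; C -> dd.

S -> e | Se | dC | SeA; A -> C | AC | Sd | ed; C -> Ce | dd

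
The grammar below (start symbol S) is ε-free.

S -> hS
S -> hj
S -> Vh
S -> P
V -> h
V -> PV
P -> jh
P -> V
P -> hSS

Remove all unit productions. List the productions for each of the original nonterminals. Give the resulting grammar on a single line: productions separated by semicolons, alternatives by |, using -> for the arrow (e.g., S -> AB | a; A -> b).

Unit productions: P->V, S->P.
Unit pairs (A ⇒* B via units): (P,V), (S,P), (S,V).
S: inherits non-unit rules of {P, S, V} → PV | Vh | h | hS | hSS | hj | jh.
P: inherits non-unit rules of {P, V} → PV | h | hSS | jh.
V: inherits non-unit rules of {V} → PV | h.

S -> h | PV | Vh | hS | hj | jh | hSS; P -> h | PV | jh | hSS; V -> h | PV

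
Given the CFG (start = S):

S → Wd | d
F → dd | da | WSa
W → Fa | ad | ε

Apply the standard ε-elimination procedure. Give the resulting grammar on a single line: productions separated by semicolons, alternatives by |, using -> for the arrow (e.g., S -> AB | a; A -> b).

S -> d | Wd; F -> Sa | da | dd | WSa; W -> Fa | ad

Nullable set: {W}.
S -> Wd: W nullable, giving Wd | d.
F -> WSa: W nullable, giving Sa | WSa.
Drop W -> ε.
Unchanged (no nullable symbols): S -> d; F -> da; F -> dd; W -> Fa; W -> ad.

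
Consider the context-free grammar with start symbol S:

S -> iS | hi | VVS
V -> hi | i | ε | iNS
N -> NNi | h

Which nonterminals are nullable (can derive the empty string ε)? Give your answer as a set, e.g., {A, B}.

{V}

Directly nullable (have an ε-rule): {V}.
Not nullable: N, S — each has a terminal in every rule's right-hand side or depends on a non-nullable symbol.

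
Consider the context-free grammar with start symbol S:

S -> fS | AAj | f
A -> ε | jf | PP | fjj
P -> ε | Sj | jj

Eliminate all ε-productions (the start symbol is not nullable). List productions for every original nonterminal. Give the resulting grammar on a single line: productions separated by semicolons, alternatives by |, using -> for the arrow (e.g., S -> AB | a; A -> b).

Nullable set: {A, P}.
S -> AAj: A, A nullable, giving AAj | Aj | j.
Drop A -> ε.
A -> PP: P, P nullable, giving P | PP.
Drop P -> ε.
Unchanged (no nullable symbols): S -> f; S -> fS; A -> fjj; A -> jf; P -> Sj; P -> jj.

S -> f | j | Aj | fS | AAj; A -> P | PP | jf | fjj; P -> Sj | jj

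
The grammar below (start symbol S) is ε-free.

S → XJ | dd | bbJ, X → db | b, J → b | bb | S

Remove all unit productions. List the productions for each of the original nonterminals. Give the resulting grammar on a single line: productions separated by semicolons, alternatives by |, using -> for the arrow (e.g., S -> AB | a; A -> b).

S -> XJ | dd | bbJ; J -> b | XJ | bb | dd | bbJ; X -> b | db

Unit productions: J->S.
Unit pairs (A ⇒* B via units): (J,S).
S: inherits non-unit rules of {S} → XJ | bbJ | dd.
J: inherits non-unit rules of {J, S} → XJ | b | bb | bbJ | dd.
X: inherits non-unit rules of {X} → b | db.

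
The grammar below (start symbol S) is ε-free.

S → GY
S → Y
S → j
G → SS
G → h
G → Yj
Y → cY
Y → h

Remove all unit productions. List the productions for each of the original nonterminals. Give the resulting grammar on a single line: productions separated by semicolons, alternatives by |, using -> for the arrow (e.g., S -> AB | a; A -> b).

Unit productions: S->Y.
Unit pairs (A ⇒* B via units): (S,Y).
S: inherits non-unit rules of {S, Y} → GY | cY | h | j.
G: inherits non-unit rules of {G} → SS | Yj | h.
Y: inherits non-unit rules of {Y} → cY | h.

S -> h | j | GY | cY; G -> h | SS | Yj; Y -> h | cY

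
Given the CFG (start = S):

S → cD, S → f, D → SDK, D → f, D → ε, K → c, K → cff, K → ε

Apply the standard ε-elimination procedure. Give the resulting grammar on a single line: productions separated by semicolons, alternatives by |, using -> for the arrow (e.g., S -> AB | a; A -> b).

Nullable set: {D, K}.
S -> cD: D nullable, giving c | cD.
Drop D -> ε.
D -> SDK: D, K nullable, giving S | SD | SDK | SK.
Drop K -> ε.
Unchanged (no nullable symbols): S -> f; D -> f; K -> c; K -> cff.

S -> c | f | cD; D -> S | f | SD | SK | SDK; K -> c | cff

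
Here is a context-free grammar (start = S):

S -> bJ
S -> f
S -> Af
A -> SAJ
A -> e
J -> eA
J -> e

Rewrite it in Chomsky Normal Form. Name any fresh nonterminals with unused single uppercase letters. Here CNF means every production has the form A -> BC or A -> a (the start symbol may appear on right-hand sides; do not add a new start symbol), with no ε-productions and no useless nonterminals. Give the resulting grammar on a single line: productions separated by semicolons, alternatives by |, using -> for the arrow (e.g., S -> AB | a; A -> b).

S -> f | AC | DJ; A -> e | SE; B -> e; C -> f; D -> b; E -> AJ; J -> e | BA

No ε-productions.
No unit productions to eliminate.
TERM: introduce D -> b, B -> e, C -> f and substitute in every rule of length ≥2.
BIN: A -> SAJ becomes A -> SE, E -> AJ.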